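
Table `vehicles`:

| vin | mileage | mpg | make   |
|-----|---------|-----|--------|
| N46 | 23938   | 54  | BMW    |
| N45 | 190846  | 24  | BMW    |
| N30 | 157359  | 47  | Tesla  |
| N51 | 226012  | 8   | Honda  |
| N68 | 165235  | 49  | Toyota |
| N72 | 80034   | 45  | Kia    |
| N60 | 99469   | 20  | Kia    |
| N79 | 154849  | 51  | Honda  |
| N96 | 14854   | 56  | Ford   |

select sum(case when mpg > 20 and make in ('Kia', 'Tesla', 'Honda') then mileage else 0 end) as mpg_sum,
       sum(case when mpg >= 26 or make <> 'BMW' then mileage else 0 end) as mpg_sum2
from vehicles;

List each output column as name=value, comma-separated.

mpg_sum=392242, mpg_sum2=921750

[mpg_sum: mpg > 20 and make in ('Kia', 'Tesla', 'Honda')]
vin=N46: ✗
vin=N45: ✗
vin=N30: ✓ → 157359
vin=N51: ✗
vin=N68: ✗
vin=N72: ✓ → 80034
vin=N60: ✗
vin=N79: ✓ → 154849
vin=N96: ✗
mpg_sum = 157359 + 80034 + 154849 = 392242
—
[mpg_sum2: mpg >= 26 or make <> 'BMW']
vin=N46: ✓ → 23938
vin=N45: ✗
vin=N30: ✓ → 157359
vin=N51: ✓ → 226012
vin=N68: ✓ → 165235
vin=N72: ✓ → 80034
vin=N60: ✓ → 99469
vin=N79: ✓ → 154849
vin=N96: ✓ → 14854
mpg_sum2 = 23938 + 157359 + 226012 + 165235 + 80034 + 99469 + 154849 + 14854 = 921750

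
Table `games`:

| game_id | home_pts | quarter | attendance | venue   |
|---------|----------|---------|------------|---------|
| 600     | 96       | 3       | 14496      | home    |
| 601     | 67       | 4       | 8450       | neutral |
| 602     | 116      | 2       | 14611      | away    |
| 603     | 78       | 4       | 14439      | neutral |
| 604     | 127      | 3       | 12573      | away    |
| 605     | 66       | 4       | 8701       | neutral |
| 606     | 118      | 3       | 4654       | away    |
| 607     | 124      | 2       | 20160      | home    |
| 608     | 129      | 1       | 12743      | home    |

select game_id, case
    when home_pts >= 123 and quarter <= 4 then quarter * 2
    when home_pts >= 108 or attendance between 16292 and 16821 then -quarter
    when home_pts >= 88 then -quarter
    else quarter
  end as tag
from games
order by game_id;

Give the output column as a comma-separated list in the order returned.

game_id=600: home_pts >= 88 → -3
game_id=601: ELSE → 4
game_id=602: home_pts >= 108 or attendance between 16292 and 16821 → -2
game_id=603: ELSE → 4
game_id=604: home_pts >= 123 and quarter <= 4 → 6
game_id=605: ELSE → 4
game_id=606: home_pts >= 108 or attendance between 16292 and 16821 → -3
game_id=607: home_pts >= 123 and quarter <= 4 → 4
game_id=608: home_pts >= 123 and quarter <= 4 → 2

-3, 4, -2, 4, 6, 4, -3, 4, 2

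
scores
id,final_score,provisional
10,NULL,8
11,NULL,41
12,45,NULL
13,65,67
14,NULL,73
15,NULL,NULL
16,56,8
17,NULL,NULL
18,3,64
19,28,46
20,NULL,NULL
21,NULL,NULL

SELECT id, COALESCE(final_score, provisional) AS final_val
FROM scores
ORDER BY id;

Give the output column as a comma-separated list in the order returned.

8, 41, 45, 65, 73, NULL, 56, NULL, 3, 28, NULL, NULL

id=10: final_score=NULL, provisional=8 → 8
id=11: final_score=NULL, provisional=41 → 41
id=12: final_score=45 → 45
id=13: final_score=65 → 65
id=14: final_score=NULL, provisional=73 → 73
id=15: final_score=NULL, provisional=NULL (all NULL) → NULL
id=16: final_score=56 → 56
id=17: final_score=NULL, provisional=NULL (all NULL) → NULL
id=18: final_score=3 → 3
id=19: final_score=28 → 28
id=20: final_score=NULL, provisional=NULL (all NULL) → NULL
id=21: final_score=NULL, provisional=NULL (all NULL) → NULL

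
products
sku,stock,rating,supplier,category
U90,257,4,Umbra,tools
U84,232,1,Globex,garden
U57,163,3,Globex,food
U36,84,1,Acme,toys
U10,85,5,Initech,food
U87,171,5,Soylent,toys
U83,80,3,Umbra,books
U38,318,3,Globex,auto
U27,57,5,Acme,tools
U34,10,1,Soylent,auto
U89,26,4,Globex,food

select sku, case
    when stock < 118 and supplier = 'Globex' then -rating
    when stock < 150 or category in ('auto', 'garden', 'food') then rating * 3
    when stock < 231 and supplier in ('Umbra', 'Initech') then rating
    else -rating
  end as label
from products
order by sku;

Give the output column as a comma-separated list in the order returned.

15, 15, 3, 3, 9, 9, 9, 3, -5, -4, -4

sku=U10: stock < 150 or category in ('auto', 'garden', 'food') → 15
sku=U27: stock < 150 or category in ('auto', 'garden', 'food') → 15
sku=U34: stock < 150 or category in ('auto', 'garden', 'food') → 3
sku=U36: stock < 150 or category in ('auto', 'garden', 'food') → 3
sku=U38: stock < 150 or category in ('auto', 'garden', 'food') → 9
sku=U57: stock < 150 or category in ('auto', 'garden', 'food') → 9
sku=U83: stock < 150 or category in ('auto', 'garden', 'food') → 9
sku=U84: stock < 150 or category in ('auto', 'garden', 'food') → 3
sku=U87: ELSE → -5
sku=U89: stock < 118 and supplier = 'Globex' → -4
sku=U90: ELSE → -4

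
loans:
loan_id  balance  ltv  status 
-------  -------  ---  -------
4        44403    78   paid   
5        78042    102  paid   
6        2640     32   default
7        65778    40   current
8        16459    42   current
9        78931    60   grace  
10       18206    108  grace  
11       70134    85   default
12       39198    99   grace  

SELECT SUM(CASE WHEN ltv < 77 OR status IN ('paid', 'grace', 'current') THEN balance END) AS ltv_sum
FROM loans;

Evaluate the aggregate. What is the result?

loan_id=4: ✓ → 44403
loan_id=5: ✓ → 78042
loan_id=6: ✓ → 2640
loan_id=7: ✓ → 65778
loan_id=8: ✓ → 16459
loan_id=9: ✓ → 78931
loan_id=10: ✓ → 18206
loan_id=11: ✗
loan_id=12: ✓ → 39198
ltv_sum = 44403 + 78042 + 2640 + 65778 + 16459 + 78931 + 18206 + 39198 = 343657

343657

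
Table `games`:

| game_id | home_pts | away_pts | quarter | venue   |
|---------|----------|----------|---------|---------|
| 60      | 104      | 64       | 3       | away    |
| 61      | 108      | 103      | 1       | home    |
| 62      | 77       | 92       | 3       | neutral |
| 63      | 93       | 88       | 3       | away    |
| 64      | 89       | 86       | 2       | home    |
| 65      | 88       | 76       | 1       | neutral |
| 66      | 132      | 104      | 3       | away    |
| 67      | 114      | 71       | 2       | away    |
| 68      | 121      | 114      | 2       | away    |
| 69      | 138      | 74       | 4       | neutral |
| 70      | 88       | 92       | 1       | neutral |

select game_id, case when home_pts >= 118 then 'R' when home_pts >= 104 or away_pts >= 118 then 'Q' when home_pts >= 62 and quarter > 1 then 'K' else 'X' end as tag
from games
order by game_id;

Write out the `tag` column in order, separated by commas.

game_id=60: home_pts >= 104 or away_pts >= 118 → Q
game_id=61: home_pts >= 104 or away_pts >= 118 → Q
game_id=62: home_pts >= 62 and quarter > 1 → K
game_id=63: home_pts >= 62 and quarter > 1 → K
game_id=64: home_pts >= 62 and quarter > 1 → K
game_id=65: ELSE → X
game_id=66: home_pts >= 118 → R
game_id=67: home_pts >= 104 or away_pts >= 118 → Q
game_id=68: home_pts >= 118 → R
game_id=69: home_pts >= 118 → R
game_id=70: ELSE → X

Q, Q, K, K, K, X, R, Q, R, R, X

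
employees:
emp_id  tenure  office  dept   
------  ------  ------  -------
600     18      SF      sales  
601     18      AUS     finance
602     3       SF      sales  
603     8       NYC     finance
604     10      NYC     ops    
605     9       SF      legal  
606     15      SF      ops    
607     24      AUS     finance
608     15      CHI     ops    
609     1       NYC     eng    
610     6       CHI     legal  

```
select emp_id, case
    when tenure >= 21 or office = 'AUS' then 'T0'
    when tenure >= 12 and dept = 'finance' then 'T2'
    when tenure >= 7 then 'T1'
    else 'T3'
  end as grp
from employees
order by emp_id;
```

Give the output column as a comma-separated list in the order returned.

emp_id=600: tenure >= 7 → T1
emp_id=601: tenure >= 21 or office = 'AUS' → T0
emp_id=602: ELSE → T3
emp_id=603: tenure >= 7 → T1
emp_id=604: tenure >= 7 → T1
emp_id=605: tenure >= 7 → T1
emp_id=606: tenure >= 7 → T1
emp_id=607: tenure >= 21 or office = 'AUS' → T0
emp_id=608: tenure >= 7 → T1
emp_id=609: ELSE → T3
emp_id=610: ELSE → T3

T1, T0, T3, T1, T1, T1, T1, T0, T1, T3, T3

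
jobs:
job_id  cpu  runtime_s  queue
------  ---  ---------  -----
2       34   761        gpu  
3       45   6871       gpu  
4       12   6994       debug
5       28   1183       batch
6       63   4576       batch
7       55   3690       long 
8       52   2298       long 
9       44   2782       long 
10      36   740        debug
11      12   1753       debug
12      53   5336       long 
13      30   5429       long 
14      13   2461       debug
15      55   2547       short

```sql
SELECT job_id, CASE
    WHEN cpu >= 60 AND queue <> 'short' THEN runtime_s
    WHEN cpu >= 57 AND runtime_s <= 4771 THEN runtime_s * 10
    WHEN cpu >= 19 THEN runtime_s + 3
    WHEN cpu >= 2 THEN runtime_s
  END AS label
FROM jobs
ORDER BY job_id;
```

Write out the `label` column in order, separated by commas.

764, 6874, 6994, 1186, 4576, 3693, 2301, 2785, 743, 1753, 5339, 5432, 2461, 2550

job_id=2: cpu >= 19 → 764
job_id=3: cpu >= 19 → 6874
job_id=4: cpu >= 2 → 6994
job_id=5: cpu >= 19 → 1186
job_id=6: cpu >= 60 AND queue <> 'short' → 4576
job_id=7: cpu >= 19 → 3693
job_id=8: cpu >= 19 → 2301
job_id=9: cpu >= 19 → 2785
job_id=10: cpu >= 19 → 743
job_id=11: cpu >= 2 → 1753
job_id=12: cpu >= 19 → 5339
job_id=13: cpu >= 19 → 5432
job_id=14: cpu >= 2 → 2461
job_id=15: cpu >= 19 → 2550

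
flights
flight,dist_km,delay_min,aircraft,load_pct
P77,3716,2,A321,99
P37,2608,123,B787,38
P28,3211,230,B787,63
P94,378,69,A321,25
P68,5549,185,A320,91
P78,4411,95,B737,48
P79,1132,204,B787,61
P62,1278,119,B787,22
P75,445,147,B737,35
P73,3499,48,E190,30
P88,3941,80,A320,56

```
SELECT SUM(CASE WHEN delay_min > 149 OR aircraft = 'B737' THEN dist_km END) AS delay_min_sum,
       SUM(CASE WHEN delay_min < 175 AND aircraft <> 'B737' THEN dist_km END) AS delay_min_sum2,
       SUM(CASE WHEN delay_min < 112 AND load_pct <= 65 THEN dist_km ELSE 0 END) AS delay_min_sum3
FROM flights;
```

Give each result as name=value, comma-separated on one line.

delay_min_sum=14748, delay_min_sum2=15420, delay_min_sum3=12229

[delay_min_sum: delay_min > 149 OR aircraft = 'B737']
flight=P77: ✗
flight=P37: ✗
flight=P28: ✓ → 3211
flight=P94: ✗
flight=P68: ✓ → 5549
flight=P78: ✓ → 4411
flight=P79: ✓ → 1132
flight=P62: ✗
flight=P75: ✓ → 445
flight=P73: ✗
flight=P88: ✗
delay_min_sum = 3211 + 5549 + 4411 + 1132 + 445 = 14748
—
[delay_min_sum2: delay_min < 175 AND aircraft <> 'B737']
flight=P77: ✓ → 3716
flight=P37: ✓ → 2608
flight=P28: ✗
flight=P94: ✓ → 378
flight=P68: ✗
flight=P78: ✗
flight=P79: ✗
flight=P62: ✓ → 1278
flight=P75: ✗
flight=P73: ✓ → 3499
flight=P88: ✓ → 3941
delay_min_sum2 = 3716 + 2608 + 378 + 1278 + 3499 + 3941 = 15420
—
[delay_min_sum3: delay_min < 112 AND load_pct <= 65]
flight=P77: ✗
flight=P37: ✗
flight=P28: ✗
flight=P94: ✓ → 378
flight=P68: ✗
flight=P78: ✓ → 4411
flight=P79: ✗
flight=P62: ✗
flight=P75: ✗
flight=P73: ✓ → 3499
flight=P88: ✓ → 3941
delay_min_sum3 = 378 + 4411 + 3499 + 3941 = 12229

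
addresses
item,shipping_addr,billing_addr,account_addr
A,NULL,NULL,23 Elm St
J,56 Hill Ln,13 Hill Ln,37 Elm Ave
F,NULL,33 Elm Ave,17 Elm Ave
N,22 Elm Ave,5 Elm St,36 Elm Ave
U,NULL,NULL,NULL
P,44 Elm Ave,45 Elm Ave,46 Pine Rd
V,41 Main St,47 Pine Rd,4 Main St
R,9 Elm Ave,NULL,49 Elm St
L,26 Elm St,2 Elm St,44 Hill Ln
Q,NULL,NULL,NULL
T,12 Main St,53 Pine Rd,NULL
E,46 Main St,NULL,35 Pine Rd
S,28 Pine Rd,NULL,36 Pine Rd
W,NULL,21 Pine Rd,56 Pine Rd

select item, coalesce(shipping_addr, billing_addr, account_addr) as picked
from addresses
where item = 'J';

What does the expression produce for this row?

56 Hill Ln

item = J: shipping_addr=56 Hill Ln, billing_addr=13 Hill Ln, account_addr=37 Elm Ave.
shipping_addr=56 Hill Ln → 56 Hill Ln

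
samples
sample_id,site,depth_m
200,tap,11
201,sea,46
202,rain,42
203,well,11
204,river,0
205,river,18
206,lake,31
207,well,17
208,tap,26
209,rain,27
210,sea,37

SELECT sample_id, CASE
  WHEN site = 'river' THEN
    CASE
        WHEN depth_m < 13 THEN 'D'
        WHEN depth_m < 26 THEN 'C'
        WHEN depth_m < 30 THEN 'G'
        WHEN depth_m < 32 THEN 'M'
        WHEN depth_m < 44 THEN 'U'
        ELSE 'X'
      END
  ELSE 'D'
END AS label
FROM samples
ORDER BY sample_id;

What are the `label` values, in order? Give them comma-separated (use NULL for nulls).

sample_id=200: site='tap' → outer ELSE → D
sample_id=201: site='sea' → outer ELSE → D
sample_id=202: site='rain' → outer ELSE → D
sample_id=203: site='well' → outer ELSE → D
sample_id=204: site='river' → inner[depth_m < 13] → D
sample_id=205: site='river' → inner[depth_m < 26] → C
sample_id=206: site='lake' → outer ELSE → D
sample_id=207: site='well' → outer ELSE → D
sample_id=208: site='tap' → outer ELSE → D
sample_id=209: site='rain' → outer ELSE → D
sample_id=210: site='sea' → outer ELSE → D

D, D, D, D, D, C, D, D, D, D, D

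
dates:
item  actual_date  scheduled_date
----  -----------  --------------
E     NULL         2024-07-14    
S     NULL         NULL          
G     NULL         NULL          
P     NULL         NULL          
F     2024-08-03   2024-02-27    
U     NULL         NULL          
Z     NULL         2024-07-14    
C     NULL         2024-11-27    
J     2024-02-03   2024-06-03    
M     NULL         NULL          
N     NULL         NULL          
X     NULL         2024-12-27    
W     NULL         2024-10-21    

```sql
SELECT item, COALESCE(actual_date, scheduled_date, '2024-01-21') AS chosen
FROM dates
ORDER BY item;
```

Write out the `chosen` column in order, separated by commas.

item=C: actual_date=NULL, scheduled_date=2024-11-27 → 2024-11-27
item=E: actual_date=NULL, scheduled_date=2024-07-14 → 2024-07-14
item=F: actual_date=2024-08-03 → 2024-08-03
item=G: actual_date=NULL, scheduled_date=NULL, → literal 2024-01-21 → 2024-01-21
item=J: actual_date=2024-02-03 → 2024-02-03
item=M: actual_date=NULL, scheduled_date=NULL, → literal 2024-01-21 → 2024-01-21
item=N: actual_date=NULL, scheduled_date=NULL, → literal 2024-01-21 → 2024-01-21
item=P: actual_date=NULL, scheduled_date=NULL, → literal 2024-01-21 → 2024-01-21
item=S: actual_date=NULL, scheduled_date=NULL, → literal 2024-01-21 → 2024-01-21
item=U: actual_date=NULL, scheduled_date=NULL, → literal 2024-01-21 → 2024-01-21
item=W: actual_date=NULL, scheduled_date=2024-10-21 → 2024-10-21
item=X: actual_date=NULL, scheduled_date=2024-12-27 → 2024-12-27
item=Z: actual_date=NULL, scheduled_date=2024-07-14 → 2024-07-14

2024-11-27, 2024-07-14, 2024-08-03, 2024-01-21, 2024-02-03, 2024-01-21, 2024-01-21, 2024-01-21, 2024-01-21, 2024-01-21, 2024-10-21, 2024-12-27, 2024-07-14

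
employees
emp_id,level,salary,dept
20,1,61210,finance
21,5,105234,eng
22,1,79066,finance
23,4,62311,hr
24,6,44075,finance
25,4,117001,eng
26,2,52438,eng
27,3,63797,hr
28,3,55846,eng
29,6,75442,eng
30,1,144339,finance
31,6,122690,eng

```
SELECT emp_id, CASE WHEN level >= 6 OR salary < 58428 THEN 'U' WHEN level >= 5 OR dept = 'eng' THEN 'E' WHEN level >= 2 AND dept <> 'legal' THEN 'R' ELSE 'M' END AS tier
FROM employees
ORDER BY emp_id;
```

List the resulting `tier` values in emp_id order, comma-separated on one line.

M, E, M, R, U, E, U, R, U, U, M, U

emp_id=20: ELSE → M
emp_id=21: level >= 5 OR dept = 'eng' → E
emp_id=22: ELSE → M
emp_id=23: level >= 2 AND dept <> 'legal' → R
emp_id=24: level >= 6 OR salary < 58428 → U
emp_id=25: level >= 5 OR dept = 'eng' → E
emp_id=26: level >= 6 OR salary < 58428 → U
emp_id=27: level >= 2 AND dept <> 'legal' → R
emp_id=28: level >= 6 OR salary < 58428 → U
emp_id=29: level >= 6 OR salary < 58428 → U
emp_id=30: ELSE → M
emp_id=31: level >= 6 OR salary < 58428 → U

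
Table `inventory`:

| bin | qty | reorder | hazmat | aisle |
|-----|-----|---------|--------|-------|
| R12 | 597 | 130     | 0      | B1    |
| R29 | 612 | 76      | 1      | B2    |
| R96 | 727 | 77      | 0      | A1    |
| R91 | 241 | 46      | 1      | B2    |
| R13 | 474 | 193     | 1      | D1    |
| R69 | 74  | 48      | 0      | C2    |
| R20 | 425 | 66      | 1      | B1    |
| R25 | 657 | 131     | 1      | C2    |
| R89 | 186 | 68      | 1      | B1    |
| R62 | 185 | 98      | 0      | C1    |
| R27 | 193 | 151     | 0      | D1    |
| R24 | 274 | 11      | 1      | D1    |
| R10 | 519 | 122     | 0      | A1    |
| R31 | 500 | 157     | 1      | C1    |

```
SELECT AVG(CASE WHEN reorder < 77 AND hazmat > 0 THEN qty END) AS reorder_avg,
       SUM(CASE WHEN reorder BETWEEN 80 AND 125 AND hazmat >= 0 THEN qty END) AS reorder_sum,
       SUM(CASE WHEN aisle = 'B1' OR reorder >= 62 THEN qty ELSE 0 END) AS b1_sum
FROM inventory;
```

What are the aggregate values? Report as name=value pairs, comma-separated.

reorder_avg=347.6, reorder_sum=704, b1_sum=5075

[reorder_avg: reorder < 77 AND hazmat > 0]
bin=R12: ✗
bin=R29: ✓ → 612
bin=R96: ✗
bin=R91: ✓ → 241
bin=R13: ✗
bin=R69: ✗
bin=R20: ✓ → 425
bin=R25: ✗
bin=R89: ✓ → 186
bin=R62: ✗
bin=R27: ✗
bin=R24: ✓ → 274
bin=R10: ✗
bin=R31: ✗
reorder_avg = (612 + 241 + 425 + 186 + 274) / 5 = 347.6
—
[reorder_sum: reorder BETWEEN 80 AND 125 AND hazmat >= 0]
bin=R12: ✗
bin=R29: ✗
bin=R96: ✗
bin=R91: ✗
bin=R13: ✗
bin=R69: ✗
bin=R20: ✗
bin=R25: ✗
bin=R89: ✗
bin=R62: ✓ → 185
bin=R27: ✗
bin=R24: ✗
bin=R10: ✓ → 519
bin=R31: ✗
reorder_sum = 185 + 519 = 704
—
[b1_sum: aisle = 'B1' OR reorder >= 62]
bin=R12: ✓ → 597
bin=R29: ✓ → 612
bin=R96: ✓ → 727
bin=R91: ✗
bin=R13: ✓ → 474
bin=R69: ✗
bin=R20: ✓ → 425
bin=R25: ✓ → 657
bin=R89: ✓ → 186
bin=R62: ✓ → 185
bin=R27: ✓ → 193
bin=R24: ✗
bin=R10: ✓ → 519
bin=R31: ✓ → 500
b1_sum = 597 + 612 + 727 + 474 + 425 + 657 + 186 + 185 + 193 + 519 + 500 = 5075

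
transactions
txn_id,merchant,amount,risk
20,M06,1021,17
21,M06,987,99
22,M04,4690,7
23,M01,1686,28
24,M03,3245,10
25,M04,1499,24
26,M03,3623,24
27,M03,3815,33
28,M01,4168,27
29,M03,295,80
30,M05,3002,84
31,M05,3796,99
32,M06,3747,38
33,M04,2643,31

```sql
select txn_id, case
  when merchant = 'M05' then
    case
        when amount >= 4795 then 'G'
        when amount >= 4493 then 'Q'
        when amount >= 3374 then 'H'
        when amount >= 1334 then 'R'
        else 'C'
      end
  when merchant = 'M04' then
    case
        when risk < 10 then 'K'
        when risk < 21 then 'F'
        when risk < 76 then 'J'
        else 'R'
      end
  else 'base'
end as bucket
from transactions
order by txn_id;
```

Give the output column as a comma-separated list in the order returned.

txn_id=20: merchant='M06' → outer ELSE → base
txn_id=21: merchant='M06' → outer ELSE → base
txn_id=22: merchant='M04' → inner[risk < 10] → K
txn_id=23: merchant='M01' → outer ELSE → base
txn_id=24: merchant='M03' → outer ELSE → base
txn_id=25: merchant='M04' → inner[risk < 76] → J
txn_id=26: merchant='M03' → outer ELSE → base
txn_id=27: merchant='M03' → outer ELSE → base
txn_id=28: merchant='M01' → outer ELSE → base
txn_id=29: merchant='M03' → outer ELSE → base
txn_id=30: merchant='M05' → inner[amount >= 1334] → R
txn_id=31: merchant='M05' → inner[amount >= 3374] → H
txn_id=32: merchant='M06' → outer ELSE → base
txn_id=33: merchant='M04' → inner[risk < 76] → J

base, base, K, base, base, J, base, base, base, base, R, H, base, J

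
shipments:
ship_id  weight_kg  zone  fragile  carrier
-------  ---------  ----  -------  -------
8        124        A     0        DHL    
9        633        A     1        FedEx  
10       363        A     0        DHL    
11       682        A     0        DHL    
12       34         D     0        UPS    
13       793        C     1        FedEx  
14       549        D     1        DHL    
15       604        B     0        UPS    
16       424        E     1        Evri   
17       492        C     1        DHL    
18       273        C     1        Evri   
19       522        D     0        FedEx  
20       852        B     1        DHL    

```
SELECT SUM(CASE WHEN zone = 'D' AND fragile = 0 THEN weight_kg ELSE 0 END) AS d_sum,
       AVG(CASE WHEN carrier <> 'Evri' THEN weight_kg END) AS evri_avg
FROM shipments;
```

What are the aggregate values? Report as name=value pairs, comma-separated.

d_sum=556, evri_avg=513.4545454545

[d_sum: zone = 'D' AND fragile = 0]
ship_id=8: ✗
ship_id=9: ✗
ship_id=10: ✗
ship_id=11: ✗
ship_id=12: ✓ → 34
ship_id=13: ✗
ship_id=14: ✗
ship_id=15: ✗
ship_id=16: ✗
ship_id=17: ✗
ship_id=18: ✗
ship_id=19: ✓ → 522
ship_id=20: ✗
d_sum = 34 + 522 = 556
—
[evri_avg: carrier <> 'Evri']
ship_id=8: ✓ → 124
ship_id=9: ✓ → 633
ship_id=10: ✓ → 363
ship_id=11: ✓ → 682
ship_id=12: ✓ → 34
ship_id=13: ✓ → 793
ship_id=14: ✓ → 549
ship_id=15: ✓ → 604
ship_id=16: ✗
ship_id=17: ✓ → 492
ship_id=18: ✗
ship_id=19: ✓ → 522
ship_id=20: ✓ → 852
evri_avg = (124 + 633 + 363 + 682 + 34 + 793 + 549 + 604 + 492 + 522 + 852) / 11 = 513.4545454545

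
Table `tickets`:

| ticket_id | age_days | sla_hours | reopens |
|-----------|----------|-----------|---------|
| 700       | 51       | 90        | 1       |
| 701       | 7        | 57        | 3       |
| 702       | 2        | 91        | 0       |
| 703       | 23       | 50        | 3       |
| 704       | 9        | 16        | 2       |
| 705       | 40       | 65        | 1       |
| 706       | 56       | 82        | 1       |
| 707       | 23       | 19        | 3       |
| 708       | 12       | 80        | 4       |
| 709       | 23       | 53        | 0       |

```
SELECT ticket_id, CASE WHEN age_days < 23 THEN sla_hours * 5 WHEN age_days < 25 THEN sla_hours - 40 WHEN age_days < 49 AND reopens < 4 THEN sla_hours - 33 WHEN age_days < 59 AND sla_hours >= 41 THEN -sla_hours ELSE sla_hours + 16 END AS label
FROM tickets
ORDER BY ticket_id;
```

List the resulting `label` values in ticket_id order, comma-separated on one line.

-90, 285, 455, 10, 80, 32, -82, -21, 400, 13

ticket_id=700: age_days < 59 AND sla_hours >= 41 → -90
ticket_id=701: age_days < 23 → 285
ticket_id=702: age_days < 23 → 455
ticket_id=703: age_days < 25 → 10
ticket_id=704: age_days < 23 → 80
ticket_id=705: age_days < 49 AND reopens < 4 → 32
ticket_id=706: age_days < 59 AND sla_hours >= 41 → -82
ticket_id=707: age_days < 25 → -21
ticket_id=708: age_days < 23 → 400
ticket_id=709: age_days < 25 → 13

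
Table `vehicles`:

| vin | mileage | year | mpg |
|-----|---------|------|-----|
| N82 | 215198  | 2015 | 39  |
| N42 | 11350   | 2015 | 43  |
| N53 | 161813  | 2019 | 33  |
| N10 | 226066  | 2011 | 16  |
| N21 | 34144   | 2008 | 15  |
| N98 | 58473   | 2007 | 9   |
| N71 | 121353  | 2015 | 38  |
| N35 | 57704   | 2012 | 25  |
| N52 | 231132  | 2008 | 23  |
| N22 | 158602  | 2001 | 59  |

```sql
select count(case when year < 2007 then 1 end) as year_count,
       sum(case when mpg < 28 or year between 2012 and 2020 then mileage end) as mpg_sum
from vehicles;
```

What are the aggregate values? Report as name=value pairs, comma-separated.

[year_count: year < 2007]
vin=N82: ✗
vin=N42: ✗
vin=N53: ✗
vin=N10: ✗
vin=N21: ✗
vin=N98: ✗
vin=N71: ✗
vin=N35: ✗
vin=N52: ✗
vin=N22: ✓ → 1
year_count = COUNT(1) = 1
—
[mpg_sum: mpg < 28 or year between 2012 and 2020]
vin=N82: ✓ → 215198
vin=N42: ✓ → 11350
vin=N53: ✓ → 161813
vin=N10: ✓ → 226066
vin=N21: ✓ → 34144
vin=N98: ✓ → 58473
vin=N71: ✓ → 121353
vin=N35: ✓ → 57704
vin=N52: ✓ → 231132
vin=N22: ✗
mpg_sum = 215198 + 11350 + 161813 + 226066 + 34144 + 58473 + 121353 + 57704 + 231132 = 1117233

year_count=1, mpg_sum=1117233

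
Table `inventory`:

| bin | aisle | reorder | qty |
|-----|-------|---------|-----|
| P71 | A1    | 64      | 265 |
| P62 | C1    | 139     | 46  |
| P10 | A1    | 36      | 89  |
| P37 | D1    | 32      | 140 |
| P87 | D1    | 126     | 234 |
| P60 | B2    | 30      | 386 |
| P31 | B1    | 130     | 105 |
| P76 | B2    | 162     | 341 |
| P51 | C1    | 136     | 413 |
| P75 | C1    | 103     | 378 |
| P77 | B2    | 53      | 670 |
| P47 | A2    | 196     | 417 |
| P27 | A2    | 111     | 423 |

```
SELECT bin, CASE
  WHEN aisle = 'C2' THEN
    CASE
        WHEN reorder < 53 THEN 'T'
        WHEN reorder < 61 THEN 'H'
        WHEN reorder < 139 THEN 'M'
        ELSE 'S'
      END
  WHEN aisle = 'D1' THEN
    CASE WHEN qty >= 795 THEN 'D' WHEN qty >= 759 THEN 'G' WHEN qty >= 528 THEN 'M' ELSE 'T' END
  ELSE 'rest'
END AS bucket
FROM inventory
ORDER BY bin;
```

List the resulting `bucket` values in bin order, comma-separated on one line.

bin=P10: aisle='A1' → outer ELSE → rest
bin=P27: aisle='A2' → outer ELSE → rest
bin=P31: aisle='B1' → outer ELSE → rest
bin=P37: aisle='D1' → inner[ELSE] → T
bin=P47: aisle='A2' → outer ELSE → rest
bin=P51: aisle='C1' → outer ELSE → rest
bin=P60: aisle='B2' → outer ELSE → rest
bin=P62: aisle='C1' → outer ELSE → rest
bin=P71: aisle='A1' → outer ELSE → rest
bin=P75: aisle='C1' → outer ELSE → rest
bin=P76: aisle='B2' → outer ELSE → rest
bin=P77: aisle='B2' → outer ELSE → rest
bin=P87: aisle='D1' → inner[ELSE] → T

rest, rest, rest, T, rest, rest, rest, rest, rest, rest, rest, rest, T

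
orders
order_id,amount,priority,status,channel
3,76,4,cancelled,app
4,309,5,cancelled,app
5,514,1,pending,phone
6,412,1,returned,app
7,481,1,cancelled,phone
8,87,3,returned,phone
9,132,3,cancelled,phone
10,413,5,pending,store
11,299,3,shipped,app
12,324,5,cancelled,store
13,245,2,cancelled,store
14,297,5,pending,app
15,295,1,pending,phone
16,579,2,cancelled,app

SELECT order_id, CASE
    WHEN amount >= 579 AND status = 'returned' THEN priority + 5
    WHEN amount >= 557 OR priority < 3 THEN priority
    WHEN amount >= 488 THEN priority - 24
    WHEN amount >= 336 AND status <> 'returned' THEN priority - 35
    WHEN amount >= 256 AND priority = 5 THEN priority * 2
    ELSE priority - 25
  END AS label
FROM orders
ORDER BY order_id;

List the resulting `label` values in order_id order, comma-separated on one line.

order_id=3: ELSE → -21
order_id=4: amount >= 256 AND priority = 5 → 10
order_id=5: amount >= 557 OR priority < 3 → 1
order_id=6: amount >= 557 OR priority < 3 → 1
order_id=7: amount >= 557 OR priority < 3 → 1
order_id=8: ELSE → -22
order_id=9: ELSE → -22
order_id=10: amount >= 336 AND status <> 'returned' → -30
order_id=11: ELSE → -22
order_id=12: amount >= 256 AND priority = 5 → 10
order_id=13: amount >= 557 OR priority < 3 → 2
order_id=14: amount >= 256 AND priority = 5 → 10
order_id=15: amount >= 557 OR priority < 3 → 1
order_id=16: amount >= 557 OR priority < 3 → 2

-21, 10, 1, 1, 1, -22, -22, -30, -22, 10, 2, 10, 1, 2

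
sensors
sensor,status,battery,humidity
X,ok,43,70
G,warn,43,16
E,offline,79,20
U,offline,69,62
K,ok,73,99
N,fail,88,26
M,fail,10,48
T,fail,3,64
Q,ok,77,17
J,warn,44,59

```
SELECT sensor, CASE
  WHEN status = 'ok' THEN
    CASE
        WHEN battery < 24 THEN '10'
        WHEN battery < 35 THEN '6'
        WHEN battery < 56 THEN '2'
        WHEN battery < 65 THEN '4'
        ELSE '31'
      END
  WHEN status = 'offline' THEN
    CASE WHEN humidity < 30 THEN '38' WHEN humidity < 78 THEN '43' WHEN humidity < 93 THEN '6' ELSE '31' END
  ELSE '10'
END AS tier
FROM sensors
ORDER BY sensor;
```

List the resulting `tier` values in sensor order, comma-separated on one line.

sensor=E: status='offline' → inner[humidity < 30] → 38
sensor=G: status='warn' → outer ELSE → 10
sensor=J: status='warn' → outer ELSE → 10
sensor=K: status='ok' → inner[ELSE] → 31
sensor=M: status='fail' → outer ELSE → 10
sensor=N: status='fail' → outer ELSE → 10
sensor=Q: status='ok' → inner[ELSE] → 31
sensor=T: status='fail' → outer ELSE → 10
sensor=U: status='offline' → inner[humidity < 78] → 43
sensor=X: status='ok' → inner[battery < 56] → 2

38, 10, 10, 31, 10, 10, 31, 10, 43, 2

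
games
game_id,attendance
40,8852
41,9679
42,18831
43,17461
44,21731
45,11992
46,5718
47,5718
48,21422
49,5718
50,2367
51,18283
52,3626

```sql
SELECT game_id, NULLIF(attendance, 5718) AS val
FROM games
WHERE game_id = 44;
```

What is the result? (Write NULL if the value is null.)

game_id = 44: attendance=21731.
attendance=21731 vs 5718: differ → 21731

21731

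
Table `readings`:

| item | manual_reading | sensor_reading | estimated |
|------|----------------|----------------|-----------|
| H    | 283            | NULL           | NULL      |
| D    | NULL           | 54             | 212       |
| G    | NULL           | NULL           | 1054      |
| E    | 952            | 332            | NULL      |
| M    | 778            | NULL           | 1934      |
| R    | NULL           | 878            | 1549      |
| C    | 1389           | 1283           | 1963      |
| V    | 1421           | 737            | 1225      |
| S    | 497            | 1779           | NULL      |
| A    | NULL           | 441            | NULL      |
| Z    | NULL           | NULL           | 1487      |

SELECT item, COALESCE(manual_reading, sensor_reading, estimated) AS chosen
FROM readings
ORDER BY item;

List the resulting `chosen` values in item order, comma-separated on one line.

item=A: manual_reading=NULL, sensor_reading=441 → 441
item=C: manual_reading=1389 → 1389
item=D: manual_reading=NULL, sensor_reading=54 → 54
item=E: manual_reading=952 → 952
item=G: manual_reading=NULL, sensor_reading=NULL, estimated=1054 → 1054
item=H: manual_reading=283 → 283
item=M: manual_reading=778 → 778
item=R: manual_reading=NULL, sensor_reading=878 → 878
item=S: manual_reading=497 → 497
item=V: manual_reading=1421 → 1421
item=Z: manual_reading=NULL, sensor_reading=NULL, estimated=1487 → 1487

441, 1389, 54, 952, 1054, 283, 778, 878, 497, 1421, 1487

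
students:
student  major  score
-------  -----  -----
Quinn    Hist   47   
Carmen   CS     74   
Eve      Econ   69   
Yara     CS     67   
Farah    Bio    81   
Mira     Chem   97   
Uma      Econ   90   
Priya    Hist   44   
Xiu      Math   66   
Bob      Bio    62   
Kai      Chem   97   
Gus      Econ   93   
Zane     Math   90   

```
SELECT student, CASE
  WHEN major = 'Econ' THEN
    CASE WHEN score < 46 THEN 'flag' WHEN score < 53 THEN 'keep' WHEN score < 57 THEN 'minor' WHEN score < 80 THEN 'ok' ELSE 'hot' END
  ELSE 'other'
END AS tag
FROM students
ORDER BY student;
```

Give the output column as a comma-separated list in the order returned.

other, other, ok, other, hot, other, other, other, other, hot, other, other, other

student=Bob: major='Bio' → outer ELSE → other
student=Carmen: major='CS' → outer ELSE → other
student=Eve: major='Econ' → inner[score < 80] → ok
student=Farah: major='Bio' → outer ELSE → other
student=Gus: major='Econ' → inner[ELSE] → hot
student=Kai: major='Chem' → outer ELSE → other
student=Mira: major='Chem' → outer ELSE → other
student=Priya: major='Hist' → outer ELSE → other
student=Quinn: major='Hist' → outer ELSE → other
student=Uma: major='Econ' → inner[ELSE] → hot
student=Xiu: major='Math' → outer ELSE → other
student=Yara: major='CS' → outer ELSE → other
student=Zane: major='Math' → outer ELSE → other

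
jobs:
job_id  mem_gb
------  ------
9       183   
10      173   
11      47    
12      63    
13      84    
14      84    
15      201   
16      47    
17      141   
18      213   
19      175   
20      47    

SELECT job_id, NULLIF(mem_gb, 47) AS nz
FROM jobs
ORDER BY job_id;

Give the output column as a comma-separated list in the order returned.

183, 173, NULL, 63, 84, 84, 201, NULL, 141, 213, 175, NULL

job_id=9: mem_gb=183 vs 47: differ → 183
job_id=10: mem_gb=173 vs 47: differ → 173
job_id=11: mem_gb=47 vs 47: equal → NULL
job_id=12: mem_gb=63 vs 47: differ → 63
job_id=13: mem_gb=84 vs 47: differ → 84
job_id=14: mem_gb=84 vs 47: differ → 84
job_id=15: mem_gb=201 vs 47: differ → 201
job_id=16: mem_gb=47 vs 47: equal → NULL
job_id=17: mem_gb=141 vs 47: differ → 141
job_id=18: mem_gb=213 vs 47: differ → 213
job_id=19: mem_gb=175 vs 47: differ → 175
job_id=20: mem_gb=47 vs 47: equal → NULL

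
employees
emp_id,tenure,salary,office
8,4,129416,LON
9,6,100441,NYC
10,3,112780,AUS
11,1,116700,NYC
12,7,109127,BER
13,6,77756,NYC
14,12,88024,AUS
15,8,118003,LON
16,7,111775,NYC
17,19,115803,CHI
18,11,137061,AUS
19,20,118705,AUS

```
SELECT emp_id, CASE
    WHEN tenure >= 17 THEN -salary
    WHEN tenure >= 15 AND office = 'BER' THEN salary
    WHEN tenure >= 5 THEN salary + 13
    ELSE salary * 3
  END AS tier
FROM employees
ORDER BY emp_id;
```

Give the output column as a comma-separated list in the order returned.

emp_id=8: ELSE → 388248
emp_id=9: tenure >= 5 → 100454
emp_id=10: ELSE → 338340
emp_id=11: ELSE → 350100
emp_id=12: tenure >= 5 → 109140
emp_id=13: tenure >= 5 → 77769
emp_id=14: tenure >= 5 → 88037
emp_id=15: tenure >= 5 → 118016
emp_id=16: tenure >= 5 → 111788
emp_id=17: tenure >= 17 → -115803
emp_id=18: tenure >= 5 → 137074
emp_id=19: tenure >= 17 → -118705

388248, 100454, 338340, 350100, 109140, 77769, 88037, 118016, 111788, -115803, 137074, -118705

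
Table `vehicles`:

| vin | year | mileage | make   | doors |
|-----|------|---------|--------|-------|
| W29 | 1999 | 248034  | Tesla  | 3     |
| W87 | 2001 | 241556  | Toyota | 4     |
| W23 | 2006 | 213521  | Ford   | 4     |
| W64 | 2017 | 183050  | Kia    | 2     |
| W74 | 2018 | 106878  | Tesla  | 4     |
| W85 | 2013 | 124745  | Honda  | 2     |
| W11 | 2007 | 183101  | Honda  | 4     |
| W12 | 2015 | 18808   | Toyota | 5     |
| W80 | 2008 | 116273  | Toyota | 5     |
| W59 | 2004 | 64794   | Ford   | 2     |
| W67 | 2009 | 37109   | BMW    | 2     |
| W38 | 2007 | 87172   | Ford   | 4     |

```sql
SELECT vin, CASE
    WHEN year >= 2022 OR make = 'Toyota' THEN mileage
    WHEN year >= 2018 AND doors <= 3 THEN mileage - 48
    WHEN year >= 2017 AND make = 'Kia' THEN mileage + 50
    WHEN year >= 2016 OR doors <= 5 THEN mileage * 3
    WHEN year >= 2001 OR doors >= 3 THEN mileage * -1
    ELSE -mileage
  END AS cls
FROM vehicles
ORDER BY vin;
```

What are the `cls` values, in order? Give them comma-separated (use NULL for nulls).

549303, 18808, 640563, 744102, 261516, 194382, 183100, 111327, 320634, 116273, 374235, 241556

vin=W11: year >= 2016 OR doors <= 5 → 549303
vin=W12: year >= 2022 OR make = 'Toyota' → 18808
vin=W23: year >= 2016 OR doors <= 5 → 640563
vin=W29: year >= 2016 OR doors <= 5 → 744102
vin=W38: year >= 2016 OR doors <= 5 → 261516
vin=W59: year >= 2016 OR doors <= 5 → 194382
vin=W64: year >= 2017 AND make = 'Kia' → 183100
vin=W67: year >= 2016 OR doors <= 5 → 111327
vin=W74: year >= 2016 OR doors <= 5 → 320634
vin=W80: year >= 2022 OR make = 'Toyota' → 116273
vin=W85: year >= 2016 OR doors <= 5 → 374235
vin=W87: year >= 2022 OR make = 'Toyota' → 241556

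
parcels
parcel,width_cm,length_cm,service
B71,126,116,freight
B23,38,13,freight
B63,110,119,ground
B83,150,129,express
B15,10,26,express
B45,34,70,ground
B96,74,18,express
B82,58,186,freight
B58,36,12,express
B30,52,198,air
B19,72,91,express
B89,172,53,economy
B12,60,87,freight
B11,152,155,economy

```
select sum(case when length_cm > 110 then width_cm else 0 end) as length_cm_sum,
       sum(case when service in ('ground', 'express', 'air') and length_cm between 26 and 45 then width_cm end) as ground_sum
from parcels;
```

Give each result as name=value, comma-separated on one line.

length_cm_sum=648, ground_sum=10

[length_cm_sum: length_cm > 110]
parcel=B71: ✓ → 126
parcel=B23: ✗
parcel=B63: ✓ → 110
parcel=B83: ✓ → 150
parcel=B15: ✗
parcel=B45: ✗
parcel=B96: ✗
parcel=B82: ✓ → 58
parcel=B58: ✗
parcel=B30: ✓ → 52
parcel=B19: ✗
parcel=B89: ✗
parcel=B12: ✗
parcel=B11: ✓ → 152
length_cm_sum = 126 + 110 + 150 + 58 + 52 + 152 = 648
—
[ground_sum: service in ('ground', 'express', 'air') and length_cm between 26 and 45]
parcel=B71: ✗
parcel=B23: ✗
parcel=B63: ✗
parcel=B83: ✗
parcel=B15: ✓ → 10
parcel=B45: ✗
parcel=B96: ✗
parcel=B82: ✗
parcel=B58: ✗
parcel=B30: ✗
parcel=B19: ✗
parcel=B89: ✗
parcel=B12: ✗
parcel=B11: ✗
ground_sum = 10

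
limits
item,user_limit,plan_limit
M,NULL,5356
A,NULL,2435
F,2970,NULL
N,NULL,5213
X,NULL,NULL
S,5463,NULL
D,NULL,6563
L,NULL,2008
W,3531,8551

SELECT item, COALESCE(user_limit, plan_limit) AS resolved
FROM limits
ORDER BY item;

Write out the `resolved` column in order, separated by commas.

2435, 6563, 2970, 2008, 5356, 5213, 5463, 3531, NULL

item=A: user_limit=NULL, plan_limit=2435 → 2435
item=D: user_limit=NULL, plan_limit=6563 → 6563
item=F: user_limit=2970 → 2970
item=L: user_limit=NULL, plan_limit=2008 → 2008
item=M: user_limit=NULL, plan_limit=5356 → 5356
item=N: user_limit=NULL, plan_limit=5213 → 5213
item=S: user_limit=5463 → 5463
item=W: user_limit=3531 → 3531
item=X: user_limit=NULL, plan_limit=NULL (all NULL) → NULL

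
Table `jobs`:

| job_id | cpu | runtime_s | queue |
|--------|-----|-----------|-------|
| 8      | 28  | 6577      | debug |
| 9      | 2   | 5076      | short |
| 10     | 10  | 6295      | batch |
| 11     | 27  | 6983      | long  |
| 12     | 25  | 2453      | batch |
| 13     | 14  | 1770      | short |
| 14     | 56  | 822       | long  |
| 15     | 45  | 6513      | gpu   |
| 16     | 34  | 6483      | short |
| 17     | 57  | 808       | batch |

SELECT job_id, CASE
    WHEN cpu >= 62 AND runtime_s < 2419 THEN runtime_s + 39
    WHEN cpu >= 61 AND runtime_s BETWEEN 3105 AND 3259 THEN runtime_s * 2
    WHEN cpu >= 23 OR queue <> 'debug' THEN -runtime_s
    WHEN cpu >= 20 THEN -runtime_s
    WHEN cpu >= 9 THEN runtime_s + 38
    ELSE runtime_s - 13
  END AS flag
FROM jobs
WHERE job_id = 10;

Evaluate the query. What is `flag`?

-6295

job_id = 10: cpu=10, runtime_s=6295, queue=batch.
cpu >= 62 AND runtime_s < 2419 → false
cpu >= 61 AND runtime_s BETWEEN 3105 AND 3259 → false
cpu >= 23 OR queue <> 'debug' → true → -6295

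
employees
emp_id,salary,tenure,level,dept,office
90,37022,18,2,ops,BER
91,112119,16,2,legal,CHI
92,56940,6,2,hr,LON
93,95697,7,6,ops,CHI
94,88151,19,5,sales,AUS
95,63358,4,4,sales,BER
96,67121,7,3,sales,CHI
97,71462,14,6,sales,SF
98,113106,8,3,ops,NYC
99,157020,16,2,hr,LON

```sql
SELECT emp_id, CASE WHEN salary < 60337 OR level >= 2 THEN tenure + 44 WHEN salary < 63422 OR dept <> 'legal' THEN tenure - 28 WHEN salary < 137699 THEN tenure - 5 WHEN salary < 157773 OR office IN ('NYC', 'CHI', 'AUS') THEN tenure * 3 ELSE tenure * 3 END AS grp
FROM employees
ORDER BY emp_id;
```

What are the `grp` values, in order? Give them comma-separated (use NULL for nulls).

emp_id=90: salary < 60337 OR level >= 2 → 62
emp_id=91: salary < 60337 OR level >= 2 → 60
emp_id=92: salary < 60337 OR level >= 2 → 50
emp_id=93: salary < 60337 OR level >= 2 → 51
emp_id=94: salary < 60337 OR level >= 2 → 63
emp_id=95: salary < 60337 OR level >= 2 → 48
emp_id=96: salary < 60337 OR level >= 2 → 51
emp_id=97: salary < 60337 OR level >= 2 → 58
emp_id=98: salary < 60337 OR level >= 2 → 52
emp_id=99: salary < 60337 OR level >= 2 → 60

62, 60, 50, 51, 63, 48, 51, 58, 52, 60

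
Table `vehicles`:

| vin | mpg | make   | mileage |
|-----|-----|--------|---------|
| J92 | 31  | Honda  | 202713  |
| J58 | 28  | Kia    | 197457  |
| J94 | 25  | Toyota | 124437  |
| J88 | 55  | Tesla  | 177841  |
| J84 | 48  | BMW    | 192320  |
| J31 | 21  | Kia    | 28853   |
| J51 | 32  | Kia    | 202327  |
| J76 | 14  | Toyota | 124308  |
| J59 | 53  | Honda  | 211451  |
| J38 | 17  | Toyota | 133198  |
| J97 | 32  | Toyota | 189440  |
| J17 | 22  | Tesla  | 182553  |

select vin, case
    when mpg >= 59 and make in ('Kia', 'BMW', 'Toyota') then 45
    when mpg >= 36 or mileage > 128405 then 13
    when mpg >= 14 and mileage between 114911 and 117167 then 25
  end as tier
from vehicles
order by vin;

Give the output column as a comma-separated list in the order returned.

13, NULL, 13, 13, 13, 13, NULL, 13, 13, 13, NULL, 13

vin=J17: mpg >= 36 or mileage > 128405 → 13
vin=J31: (no match → NULL) → NULL
vin=J38: mpg >= 36 or mileage > 128405 → 13
vin=J51: mpg >= 36 or mileage > 128405 → 13
vin=J58: mpg >= 36 or mileage > 128405 → 13
vin=J59: mpg >= 36 or mileage > 128405 → 13
vin=J76: (no match → NULL) → NULL
vin=J84: mpg >= 36 or mileage > 128405 → 13
vin=J88: mpg >= 36 or mileage > 128405 → 13
vin=J92: mpg >= 36 or mileage > 128405 → 13
vin=J94: (no match → NULL) → NULL
vin=J97: mpg >= 36 or mileage > 128405 → 13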